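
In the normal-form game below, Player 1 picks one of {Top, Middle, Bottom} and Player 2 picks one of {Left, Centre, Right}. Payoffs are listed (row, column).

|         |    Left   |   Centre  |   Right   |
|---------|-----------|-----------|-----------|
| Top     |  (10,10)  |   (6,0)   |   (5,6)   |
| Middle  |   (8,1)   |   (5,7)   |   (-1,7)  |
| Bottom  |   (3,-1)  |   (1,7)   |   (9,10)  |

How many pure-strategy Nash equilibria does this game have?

2

(Top, Left): Player 1 gets 10 (best alternative 8); Player 2 gets 10 (best alternative 6). Neither deviates — NE.
(Bottom, Right): Player 1 gets 9 (best alternative 5); Player 2 gets 10 (best alternative 7). Neither deviates — NE.
(Middle, Centre) is not a NE: Player 1 would switch to Top (6 > 5).
No other cell survives both best-response checks, so there are 2 pure NE.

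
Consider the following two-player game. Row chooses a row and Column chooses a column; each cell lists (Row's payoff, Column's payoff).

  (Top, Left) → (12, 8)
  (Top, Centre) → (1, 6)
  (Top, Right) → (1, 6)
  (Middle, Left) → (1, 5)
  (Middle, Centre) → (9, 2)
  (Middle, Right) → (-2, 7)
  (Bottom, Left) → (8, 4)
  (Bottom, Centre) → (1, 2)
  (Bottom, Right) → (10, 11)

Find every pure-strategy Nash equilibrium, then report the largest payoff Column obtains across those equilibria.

(Top, Left) is a pure NE (Row: 12 ≥ 8; Column: 8 ≥ 6). Column gets 8.
(Bottom, Right) is a pure NE (Row: 10 ≥ 1; Column: 11 ≥ 4). Column gets 11.
Every other cell has a profitable deviation for at least one player. Highest of {8, 11} is 11.

11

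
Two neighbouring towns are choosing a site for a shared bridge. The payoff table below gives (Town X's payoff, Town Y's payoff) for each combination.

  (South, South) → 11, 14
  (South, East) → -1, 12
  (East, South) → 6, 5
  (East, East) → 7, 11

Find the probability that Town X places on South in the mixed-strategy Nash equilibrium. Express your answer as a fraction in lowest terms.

3/4

Town X's mix p on South must make Town Y indifferent between South and East.
Town Y's payoff from South: 14p + 5(1−p). From East: 12p + 11(1−p).
Set equal: 2p = 6(1−p) → p = 6/8 = 3/4.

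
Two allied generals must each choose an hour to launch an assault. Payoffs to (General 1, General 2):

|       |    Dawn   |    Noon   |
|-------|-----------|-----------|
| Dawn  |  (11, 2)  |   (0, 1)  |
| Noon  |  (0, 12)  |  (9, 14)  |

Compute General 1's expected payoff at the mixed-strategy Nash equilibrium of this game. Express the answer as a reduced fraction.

99/20

General 2 mixes with probability q on Dawn, chosen so General 1 is indifferent: 11q + 0(1−q) = 0q + 9(1−q) gives q = 9/20.
General 1's expected payoff (from either row, since indifferent) is 11·9/20 + 0·11/20 = 99/20.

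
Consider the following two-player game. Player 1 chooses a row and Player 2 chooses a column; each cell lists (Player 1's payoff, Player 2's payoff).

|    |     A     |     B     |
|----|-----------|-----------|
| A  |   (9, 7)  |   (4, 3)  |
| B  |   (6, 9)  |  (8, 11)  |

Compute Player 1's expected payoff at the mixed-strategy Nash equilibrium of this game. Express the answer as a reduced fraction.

48/7

Player 2 mixes with probability q on A, chosen so Player 1 is indifferent: 9q + 4(1−q) = 6q + 8(1−q) gives q = 4/7.
Player 1's expected payoff (from either row, since indifferent) is 9·4/7 + 4·3/7 = 48/7.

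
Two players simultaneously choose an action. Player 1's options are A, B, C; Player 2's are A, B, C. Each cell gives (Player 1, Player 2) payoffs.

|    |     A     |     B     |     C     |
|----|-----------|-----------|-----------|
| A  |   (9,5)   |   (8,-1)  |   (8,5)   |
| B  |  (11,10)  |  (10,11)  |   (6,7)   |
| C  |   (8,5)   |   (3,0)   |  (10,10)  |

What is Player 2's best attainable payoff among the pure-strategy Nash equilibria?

Both B is a pure NE (Player 1: 10 ≥ 8; Player 2: 11 ≥ 10). Player 2 gets 11.
Both C is a pure NE (Player 1: 10 ≥ 8; Player 2: 10 ≥ 5). Player 2 gets 10.
Every other cell has a profitable deviation for at least one player. Highest of {11, 10} is 11.

11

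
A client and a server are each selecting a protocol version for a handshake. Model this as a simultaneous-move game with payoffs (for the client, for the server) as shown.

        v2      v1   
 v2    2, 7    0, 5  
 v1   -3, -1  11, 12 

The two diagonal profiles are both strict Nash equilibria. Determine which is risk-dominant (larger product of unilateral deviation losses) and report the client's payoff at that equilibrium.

At both v2: the client loses 2 − (-3) = 5 by deviating; the server loses 7 − 5 = 2. Product = 5·2 = 10.
At both v1: the client loses 11 − 0 = 11 by deviating; the server loses 12 − (-1) = 13. Product = 11·13 = 143.
143 > 10, so both v1 is risk-dominant. The client's payoff there is 11.

11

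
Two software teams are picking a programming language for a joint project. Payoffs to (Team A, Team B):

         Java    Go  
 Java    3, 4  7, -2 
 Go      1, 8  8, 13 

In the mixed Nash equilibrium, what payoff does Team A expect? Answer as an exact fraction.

Team B mixes with probability q on Java, chosen so Team A is indifferent: 3q + 7(1−q) = 1q + 8(1−q) gives q = 1/3.
Team A's expected payoff (from either row, since indifferent) is 3·1/3 + 7·2/3 = 17/3.

17/3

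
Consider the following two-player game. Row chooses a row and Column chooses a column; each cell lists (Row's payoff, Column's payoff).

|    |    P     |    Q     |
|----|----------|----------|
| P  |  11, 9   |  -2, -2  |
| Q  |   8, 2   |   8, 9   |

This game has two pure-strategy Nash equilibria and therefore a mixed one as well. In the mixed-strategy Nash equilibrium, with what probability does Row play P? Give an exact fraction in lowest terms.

7/18

Row's mix p on P must make Column indifferent between P and Q.
Column's payoff from P: 9p + 2(1−p). From Q: (-2)p + 9(1−p).
Set equal: 11p = 7(1−p) → p = 7/18.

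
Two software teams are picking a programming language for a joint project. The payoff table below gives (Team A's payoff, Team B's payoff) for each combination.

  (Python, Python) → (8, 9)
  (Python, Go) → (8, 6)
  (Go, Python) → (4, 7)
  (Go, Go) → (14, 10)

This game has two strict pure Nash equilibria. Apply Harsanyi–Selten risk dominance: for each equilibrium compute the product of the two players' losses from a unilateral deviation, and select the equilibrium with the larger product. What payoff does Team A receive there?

14

At both Python: Team A loses 8 − 4 = 4 by deviating; Team B loses 9 − 6 = 3. Product = 4·3 = 12.
At both Go: Team A loses 14 − 8 = 6 by deviating; Team B loses 10 − 7 = 3. Product = 6·3 = 18.
18 > 12, so both Go is risk-dominant. Team A's payoff there is 14.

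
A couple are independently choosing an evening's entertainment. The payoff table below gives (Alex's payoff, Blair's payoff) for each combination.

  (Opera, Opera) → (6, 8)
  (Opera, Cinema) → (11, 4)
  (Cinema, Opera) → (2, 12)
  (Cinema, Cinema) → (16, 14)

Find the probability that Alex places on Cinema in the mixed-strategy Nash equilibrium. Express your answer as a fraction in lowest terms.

Alex's mix p on Opera must make Blair indifferent between Opera and Cinema.
Blair's payoff from Opera: 8p + 12(1−p). From Cinema: 4p + 14(1−p).
Set equal: 4p = 2(1−p) → p = 2/6 = 1/3.
Probability on Cinema is 1 − 1/3 = 2/3.

2/3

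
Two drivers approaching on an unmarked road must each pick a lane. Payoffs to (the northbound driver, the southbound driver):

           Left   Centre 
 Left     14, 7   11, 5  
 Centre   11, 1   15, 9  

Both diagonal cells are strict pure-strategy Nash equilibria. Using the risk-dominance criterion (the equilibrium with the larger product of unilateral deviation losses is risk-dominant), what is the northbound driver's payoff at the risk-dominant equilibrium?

At both Left: the northbound driver loses 14 − 11 = 3 by deviating; the southbound driver loses 7 − 5 = 2. Product = 3·2 = 6.
At both Centre: the northbound driver loses 15 − 11 = 4 by deviating; the southbound driver loses 9 − 1 = 8. Product = 4·8 = 32.
32 > 6, so both Centre is risk-dominant. The northbound driver's payoff there is 15.

15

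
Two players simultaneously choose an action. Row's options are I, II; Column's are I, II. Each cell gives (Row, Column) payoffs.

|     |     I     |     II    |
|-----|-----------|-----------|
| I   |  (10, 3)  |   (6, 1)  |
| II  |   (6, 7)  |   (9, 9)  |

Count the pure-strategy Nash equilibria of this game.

2

Both I: Row gets 10 (best alternative 6); Column gets 3 (best alternative 1). Neither deviates — NE.
Both II: Row gets 9 (best alternative 6); Column gets 9 (best alternative 7). Neither deviates — NE.
(II, I) is not a NE: Row would switch to I (10 > 6).
No other cell survives both best-response checks, so there are 2 pure NE.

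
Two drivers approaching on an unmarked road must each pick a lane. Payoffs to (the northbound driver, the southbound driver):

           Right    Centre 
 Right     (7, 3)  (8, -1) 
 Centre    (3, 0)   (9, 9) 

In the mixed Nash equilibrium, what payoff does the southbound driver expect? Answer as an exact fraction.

The northbound driver mixes with probability p on Right, chosen so the southbound driver is indifferent: 3p + 0(1−p) = (-1)p + 9(1−p) gives p = 9/13.
The southbound driver's expected payoff is 3·9/13 + 0·4/13 = 27/13.

27/13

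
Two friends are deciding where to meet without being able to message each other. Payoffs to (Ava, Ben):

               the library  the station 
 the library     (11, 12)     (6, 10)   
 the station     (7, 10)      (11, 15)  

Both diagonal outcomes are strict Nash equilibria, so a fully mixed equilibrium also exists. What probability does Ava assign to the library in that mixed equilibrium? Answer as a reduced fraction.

Ava's mix p on the library must make Ben indifferent between the library and the station.
Ben's payoff from the library: 12p + 10(1−p). From the station: 10p + 15(1−p).
Set equal: 2p = 5(1−p) → p = 5/7.

5/7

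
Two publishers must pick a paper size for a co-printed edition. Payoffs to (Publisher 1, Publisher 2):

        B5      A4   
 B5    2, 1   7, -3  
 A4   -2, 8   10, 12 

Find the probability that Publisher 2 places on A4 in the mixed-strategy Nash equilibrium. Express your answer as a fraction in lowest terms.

Publisher 2's mix q on B5 must make Publisher 1 indifferent between B5 and A4.
Publisher 1's payoff from B5: 2q + 7(1−q). From A4: (-2)q + 10(1−q).
Set equal: 4q = 3(1−q) → q = 3/7.
Probability on A4 is 1 − 3/7 = 4/7.

4/7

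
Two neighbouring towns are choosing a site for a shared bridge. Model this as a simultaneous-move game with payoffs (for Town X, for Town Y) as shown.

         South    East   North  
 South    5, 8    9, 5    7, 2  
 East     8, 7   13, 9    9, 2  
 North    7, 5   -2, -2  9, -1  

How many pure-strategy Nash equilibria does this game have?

1

Both East: Town X gets 13 (best alternative 9); Town Y gets 9 (best alternative 7). Neither deviates — NE.
Both North is not a NE: Town Y would switch to South (5 > -1).
No other cell survives both best-response checks, so there is 1 pure NE.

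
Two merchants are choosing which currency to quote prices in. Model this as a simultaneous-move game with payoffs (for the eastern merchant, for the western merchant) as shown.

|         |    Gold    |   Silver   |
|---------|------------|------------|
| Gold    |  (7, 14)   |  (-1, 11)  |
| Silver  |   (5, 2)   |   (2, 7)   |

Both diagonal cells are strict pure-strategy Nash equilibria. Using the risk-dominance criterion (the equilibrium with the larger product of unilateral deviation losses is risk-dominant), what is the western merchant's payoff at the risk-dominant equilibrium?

7

At both Gold: the eastern merchant loses 7 − 5 = 2 by deviating; the western merchant loses 14 − 11 = 3. Product = 2·3 = 6.
At both Silver: the eastern merchant loses 2 − (-1) = 3 by deviating; the western merchant loses 7 − 2 = 5. Product = 3·5 = 15.
15 > 6, so both Silver is risk-dominant. The western merchant's payoff there is 7.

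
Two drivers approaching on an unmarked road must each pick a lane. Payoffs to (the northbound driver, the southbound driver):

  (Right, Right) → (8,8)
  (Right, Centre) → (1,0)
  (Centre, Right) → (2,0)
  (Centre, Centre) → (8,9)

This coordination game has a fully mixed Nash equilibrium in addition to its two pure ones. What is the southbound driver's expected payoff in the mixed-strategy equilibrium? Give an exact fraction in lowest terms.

72/17

The northbound driver mixes with probability p on Right, chosen so the southbound driver is indifferent: 8p + 0(1−p) = 0p + 9(1−p) gives p = 9/17.
The southbound driver's expected payoff is 8·9/17 + 0·8/17 = 72/17.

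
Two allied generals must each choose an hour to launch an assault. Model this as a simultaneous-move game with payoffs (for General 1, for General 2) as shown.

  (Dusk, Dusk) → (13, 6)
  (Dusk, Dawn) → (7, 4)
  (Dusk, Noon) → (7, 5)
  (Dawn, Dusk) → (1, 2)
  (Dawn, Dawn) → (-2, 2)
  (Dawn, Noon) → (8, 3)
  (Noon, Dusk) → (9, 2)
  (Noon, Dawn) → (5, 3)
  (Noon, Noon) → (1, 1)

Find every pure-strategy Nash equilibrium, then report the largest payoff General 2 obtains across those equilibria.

Both Dusk is a pure NE (General 1: 13 ≥ 9; General 2: 6 ≥ 5). General 2 gets 6.
(Dawn, Noon) is a pure NE (General 1: 8 ≥ 7; General 2: 3 ≥ 2). General 2 gets 3.
Every other cell has a profitable deviation for at least one player. Highest of {6, 3} is 6.

6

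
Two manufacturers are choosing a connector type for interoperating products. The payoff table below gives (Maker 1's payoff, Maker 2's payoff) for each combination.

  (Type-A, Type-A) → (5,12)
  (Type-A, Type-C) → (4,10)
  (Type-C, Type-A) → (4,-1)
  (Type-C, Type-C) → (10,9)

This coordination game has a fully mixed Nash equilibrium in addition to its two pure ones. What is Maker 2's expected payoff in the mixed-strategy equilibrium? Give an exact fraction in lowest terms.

59/6

Maker 1 mixes with probability p on Type-A, chosen so Maker 2 is indifferent: 12p + (-1)(1−p) = 10p + 9(1−p) gives p = 5/6.
Maker 2's expected payoff is 12·5/6 + (-1)·1/6 = 59/6.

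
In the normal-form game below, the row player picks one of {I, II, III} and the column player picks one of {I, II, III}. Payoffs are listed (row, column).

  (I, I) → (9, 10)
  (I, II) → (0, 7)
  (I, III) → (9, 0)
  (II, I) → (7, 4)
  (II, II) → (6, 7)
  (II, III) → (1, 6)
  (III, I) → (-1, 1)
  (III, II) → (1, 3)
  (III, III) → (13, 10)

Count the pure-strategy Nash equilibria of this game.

3

Both I: the row player gets 9 (best alternative 7); the column player gets 10 (best alternative 7). Neither deviates — NE.
Both II: the row player gets 6 (best alternative 1); the column player gets 7 (best alternative 6). Neither deviates — NE.
Both III: the row player gets 13 (best alternative 9); the column player gets 10 (best alternative 3). Neither deviates — NE.
(II, III) is not a NE: the row player would switch to III (13 > 1).
No other cell survives both best-response checks, so there are 3 pure NE.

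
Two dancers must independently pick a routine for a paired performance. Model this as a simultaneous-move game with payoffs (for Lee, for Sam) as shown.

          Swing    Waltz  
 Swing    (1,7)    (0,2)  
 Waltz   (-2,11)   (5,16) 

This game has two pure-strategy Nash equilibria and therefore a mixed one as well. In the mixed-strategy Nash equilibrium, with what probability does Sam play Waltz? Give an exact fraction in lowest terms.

3/8

Sam's mix q on Swing must make Lee indifferent between Swing and Waltz.
Lee's payoff from Swing: 1q + 0(1−q). From Waltz: (-2)q + 5(1−q).
Set equal: 3q = 5(1−q) → q = 5/8.
Probability on Waltz is 1 − 5/8 = 3/8.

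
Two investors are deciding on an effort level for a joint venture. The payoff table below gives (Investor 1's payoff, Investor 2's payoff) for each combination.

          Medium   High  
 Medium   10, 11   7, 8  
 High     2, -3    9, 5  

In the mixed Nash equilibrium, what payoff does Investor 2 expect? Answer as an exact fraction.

Investor 1 mixes with probability p on Medium, chosen so Investor 2 is indifferent: 11p + (-3)(1−p) = 8p + 5(1−p) gives p = 8/11.
Investor 2's expected payoff is 11·8/11 + (-3)·3/11 = 79/11.

79/11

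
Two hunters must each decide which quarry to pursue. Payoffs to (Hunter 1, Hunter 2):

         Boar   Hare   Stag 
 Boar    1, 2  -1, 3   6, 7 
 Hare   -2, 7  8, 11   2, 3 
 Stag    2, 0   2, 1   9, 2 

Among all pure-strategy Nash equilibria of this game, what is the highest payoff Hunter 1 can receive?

Both Hare is a pure NE (Hunter 1: 8 ≥ 2; Hunter 2: 11 ≥ 7). Hunter 1 gets 8.
Both Stag is a pure NE (Hunter 1: 9 ≥ 6; Hunter 2: 2 ≥ 1). Hunter 1 gets 9.
Every other cell has a profitable deviation for at least one player. Highest of {8, 9} is 9.

9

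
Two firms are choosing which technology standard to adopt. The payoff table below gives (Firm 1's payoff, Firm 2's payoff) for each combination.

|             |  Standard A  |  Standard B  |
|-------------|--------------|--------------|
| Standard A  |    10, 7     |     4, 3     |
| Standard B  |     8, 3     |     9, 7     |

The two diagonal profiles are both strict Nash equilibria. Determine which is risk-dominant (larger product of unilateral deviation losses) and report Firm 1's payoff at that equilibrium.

At both Standard A: Firm 1 loses 10 − 8 = 2 by deviating; Firm 2 loses 7 − 3 = 4. Product = 2·4 = 8.
At both Standard B: Firm 1 loses 9 − 4 = 5 by deviating; Firm 2 loses 7 − 3 = 4. Product = 5·4 = 20.
20 > 8, so both Standard B is risk-dominant. Firm 1's payoff there is 9.

9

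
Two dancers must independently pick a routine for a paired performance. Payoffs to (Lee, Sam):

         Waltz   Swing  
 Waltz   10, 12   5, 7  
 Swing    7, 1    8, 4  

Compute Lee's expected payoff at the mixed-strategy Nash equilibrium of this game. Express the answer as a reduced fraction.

Sam mixes with probability q on Waltz, chosen so Lee is indifferent: 10q + 5(1−q) = 7q + 8(1−q) gives q = 1/2.
Lee's expected payoff (from either row, since indifferent) is 10·1/2 + 5·1/2 = 15/2.

15/2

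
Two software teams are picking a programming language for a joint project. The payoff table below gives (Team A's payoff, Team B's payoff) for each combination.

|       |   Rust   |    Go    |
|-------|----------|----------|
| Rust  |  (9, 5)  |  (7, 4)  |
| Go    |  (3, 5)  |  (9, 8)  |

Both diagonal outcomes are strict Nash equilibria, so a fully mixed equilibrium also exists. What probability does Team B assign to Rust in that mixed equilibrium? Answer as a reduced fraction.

Team B's mix q on Rust must make Team A indifferent between Rust and Go.
Team A's payoff from Rust: 9q + 7(1−q). From Go: 3q + 9(1−q).
Set equal: 6q = 2(1−q) → q = 2/8 = 1/4.

1/4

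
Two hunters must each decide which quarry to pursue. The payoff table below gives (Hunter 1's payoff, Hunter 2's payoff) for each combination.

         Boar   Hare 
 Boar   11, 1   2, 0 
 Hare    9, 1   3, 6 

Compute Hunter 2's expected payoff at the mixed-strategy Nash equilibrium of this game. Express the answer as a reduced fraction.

Hunter 1 mixes with probability p on Boar, chosen so Hunter 2 is indifferent: 1p + 1(1−p) = 0p + 6(1−p) gives p = 5/6.
Hunter 2's expected payoff is 1·5/6 + 1·1/6 = 1.

1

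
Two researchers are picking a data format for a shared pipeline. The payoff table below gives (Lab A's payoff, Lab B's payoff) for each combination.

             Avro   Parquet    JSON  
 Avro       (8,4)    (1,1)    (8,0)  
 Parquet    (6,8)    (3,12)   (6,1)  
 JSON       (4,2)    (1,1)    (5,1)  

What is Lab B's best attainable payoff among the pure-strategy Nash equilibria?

Both Avro is a pure NE (Lab A: 8 ≥ 6; Lab B: 4 ≥ 1). Lab B gets 4.
Both Parquet is a pure NE (Lab A: 3 ≥ 1; Lab B: 12 ≥ 8). Lab B gets 12.
Every other cell has a profitable deviation for at least one player. Highest of {4, 12} is 12.

12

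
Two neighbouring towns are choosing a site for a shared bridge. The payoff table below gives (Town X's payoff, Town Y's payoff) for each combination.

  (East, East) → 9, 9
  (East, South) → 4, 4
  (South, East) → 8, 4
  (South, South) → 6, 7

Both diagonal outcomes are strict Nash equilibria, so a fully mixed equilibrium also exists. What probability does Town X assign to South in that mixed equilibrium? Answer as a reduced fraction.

Town X's mix p on East must make Town Y indifferent between East and South.
Town Y's payoff from East: 9p + 4(1−p). From South: 4p + 7(1−p).
Set equal: 5p = 3(1−p) → p = 3/8.
Probability on South is 1 − 3/8 = 5/8.

5/8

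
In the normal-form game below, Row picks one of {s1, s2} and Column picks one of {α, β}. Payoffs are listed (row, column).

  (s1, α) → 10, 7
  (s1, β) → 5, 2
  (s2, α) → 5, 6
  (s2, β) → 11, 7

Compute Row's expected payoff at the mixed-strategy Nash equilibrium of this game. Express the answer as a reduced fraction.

85/11

Column mixes with probability q on α, chosen so Row is indifferent: 10q + 5(1−q) = 5q + 11(1−q) gives q = 6/11.
Row's expected payoff (from either row, since indifferent) is 10·6/11 + 5·5/11 = 85/11.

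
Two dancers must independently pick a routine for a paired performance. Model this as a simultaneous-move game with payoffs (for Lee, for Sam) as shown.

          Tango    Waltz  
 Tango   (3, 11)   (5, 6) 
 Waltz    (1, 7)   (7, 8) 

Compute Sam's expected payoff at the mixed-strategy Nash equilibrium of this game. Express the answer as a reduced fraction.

23/3

Lee mixes with probability p on Tango, chosen so Sam is indifferent: 11p + 7(1−p) = 6p + 8(1−p) gives p = 1/6.
Sam's expected payoff is 11·1/6 + 7·5/6 = 23/3.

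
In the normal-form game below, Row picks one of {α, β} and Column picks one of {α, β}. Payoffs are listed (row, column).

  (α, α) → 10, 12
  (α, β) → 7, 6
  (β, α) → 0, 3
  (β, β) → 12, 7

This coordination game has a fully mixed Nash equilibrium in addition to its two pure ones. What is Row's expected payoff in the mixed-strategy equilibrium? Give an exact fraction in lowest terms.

8

Column mixes with probability q on α, chosen so Row is indifferent: 10q + 7(1−q) = 0q + 12(1−q) gives q = 1/3.
Row's expected payoff (from either row, since indifferent) is 10·1/3 + 7·2/3 = 8.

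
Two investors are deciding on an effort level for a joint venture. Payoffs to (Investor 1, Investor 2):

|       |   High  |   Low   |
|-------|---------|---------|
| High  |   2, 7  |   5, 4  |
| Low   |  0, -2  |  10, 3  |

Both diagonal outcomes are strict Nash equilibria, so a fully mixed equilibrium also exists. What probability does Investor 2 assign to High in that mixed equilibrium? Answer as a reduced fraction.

5/7

Investor 2's mix q on High must make Investor 1 indifferent between High and Low.
Investor 1's payoff from High: 2q + 5(1−q). From Low: 0q + 10(1−q).
Set equal: 2q = 5(1−q) → q = 5/7.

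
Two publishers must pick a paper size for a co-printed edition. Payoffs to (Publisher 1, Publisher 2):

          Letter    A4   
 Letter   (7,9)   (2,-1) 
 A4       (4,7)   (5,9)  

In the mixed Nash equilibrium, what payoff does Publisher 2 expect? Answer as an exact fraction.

22/3

Publisher 1 mixes with probability p on Letter, chosen so Publisher 2 is indifferent: 9p + 7(1−p) = (-1)p + 9(1−p) gives p = 1/6.
Publisher 2's expected payoff is 9·1/6 + 7·5/6 = 22/3.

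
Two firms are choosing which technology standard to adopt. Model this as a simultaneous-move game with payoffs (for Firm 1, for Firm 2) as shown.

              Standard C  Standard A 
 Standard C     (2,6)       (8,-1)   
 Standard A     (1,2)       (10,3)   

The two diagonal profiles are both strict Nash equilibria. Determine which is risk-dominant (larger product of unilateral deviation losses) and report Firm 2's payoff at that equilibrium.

6

At both Standard C: Firm 1 loses 2 − 1 = 1 by deviating; Firm 2 loses 6 − (-1) = 7. Product = 1·7 = 7.
At both Standard A: Firm 1 loses 10 − 8 = 2 by deviating; Firm 2 loses 3 − 2 = 1. Product = 2·1 = 2.
7 > 2, so both Standard C is risk-dominant. Firm 2's payoff there is 6.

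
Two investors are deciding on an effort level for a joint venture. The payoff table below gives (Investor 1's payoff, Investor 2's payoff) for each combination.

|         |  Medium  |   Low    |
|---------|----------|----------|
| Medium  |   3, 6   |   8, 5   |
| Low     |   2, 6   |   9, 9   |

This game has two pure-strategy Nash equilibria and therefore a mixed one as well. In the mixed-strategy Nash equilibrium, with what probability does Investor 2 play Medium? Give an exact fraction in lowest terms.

Investor 2's mix q on Medium must make Investor 1 indifferent between Medium and Low.
Investor 1's payoff from Medium: 3q + 8(1−q). From Low: 2q + 9(1−q).
Set equal: 1q = 1(1−q) → q = 1/2.

1/2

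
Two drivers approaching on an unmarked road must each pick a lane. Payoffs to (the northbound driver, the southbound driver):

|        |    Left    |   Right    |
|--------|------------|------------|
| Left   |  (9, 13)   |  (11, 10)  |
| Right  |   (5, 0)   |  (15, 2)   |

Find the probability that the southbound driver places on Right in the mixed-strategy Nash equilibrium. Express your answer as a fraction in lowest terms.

The southbound driver's mix q on Left must make the northbound driver indifferent between Left and Right.
The northbound driver's payoff from Left: 9q + 11(1−q). From Right: 5q + 15(1−q).
Set equal: 4q = 4(1−q) → q = 4/8 = 1/2.
Probability on Right is 1 − 1/2 = 1/2.

1/2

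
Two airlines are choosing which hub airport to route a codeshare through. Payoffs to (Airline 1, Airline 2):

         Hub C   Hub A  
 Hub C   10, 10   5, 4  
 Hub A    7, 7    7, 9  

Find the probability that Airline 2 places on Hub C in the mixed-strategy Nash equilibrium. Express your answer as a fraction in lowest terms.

Airline 2's mix q on Hub C must make Airline 1 indifferent between Hub C and Hub A.
Airline 1's payoff from Hub C: 10q + 5(1−q). From Hub A: 7q + 7(1−q).
Set equal: 3q = 2(1−q) → q = 2/5.

2/5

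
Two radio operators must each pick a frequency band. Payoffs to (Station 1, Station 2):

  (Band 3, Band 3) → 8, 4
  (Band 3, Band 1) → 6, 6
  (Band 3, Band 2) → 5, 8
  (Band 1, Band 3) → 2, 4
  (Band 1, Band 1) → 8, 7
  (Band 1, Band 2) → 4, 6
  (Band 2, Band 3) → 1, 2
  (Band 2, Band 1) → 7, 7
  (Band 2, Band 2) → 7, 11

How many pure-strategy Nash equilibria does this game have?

2

Both Band 1: Station 1 gets 8 (best alternative 7); Station 2 gets 7 (best alternative 6). Neither deviates — NE.
Both Band 2: Station 1 gets 7 (best alternative 5); Station 2 gets 11 (best alternative 7). Neither deviates — NE.
Both Band 3 is not a NE: Station 2 would switch to Band 2 (8 > 4).
No other cell survives both best-response checks, so there are 2 pure NE.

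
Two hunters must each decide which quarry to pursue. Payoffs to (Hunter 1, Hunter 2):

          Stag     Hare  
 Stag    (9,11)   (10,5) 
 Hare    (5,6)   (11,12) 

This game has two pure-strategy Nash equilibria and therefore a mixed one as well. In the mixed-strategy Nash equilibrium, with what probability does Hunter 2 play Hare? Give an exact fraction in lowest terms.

Hunter 2's mix q on Stag must make Hunter 1 indifferent between Stag and Hare.
Hunter 1's payoff from Stag: 9q + 10(1−q). From Hare: 5q + 11(1−q).
Set equal: 4q = 1(1−q) → q = 1/5.
Probability on Hare is 1 − 1/5 = 4/5.

4/5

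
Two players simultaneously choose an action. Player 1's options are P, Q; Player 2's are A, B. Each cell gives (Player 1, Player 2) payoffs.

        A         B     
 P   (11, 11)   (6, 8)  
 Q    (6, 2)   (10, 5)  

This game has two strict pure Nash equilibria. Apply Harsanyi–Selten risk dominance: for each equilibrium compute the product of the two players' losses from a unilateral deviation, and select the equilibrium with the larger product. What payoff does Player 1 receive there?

At (P, A): Player 1 loses 11 − 6 = 5 by deviating; Player 2 loses 11 − 8 = 3. Product = 5·3 = 15.
At (Q, B): Player 1 loses 10 − 6 = 4 by deviating; Player 2 loses 5 − 2 = 3. Product = 4·3 = 12.
15 > 12, so (P, A) is risk-dominant. Player 1's payoff there is 11.

11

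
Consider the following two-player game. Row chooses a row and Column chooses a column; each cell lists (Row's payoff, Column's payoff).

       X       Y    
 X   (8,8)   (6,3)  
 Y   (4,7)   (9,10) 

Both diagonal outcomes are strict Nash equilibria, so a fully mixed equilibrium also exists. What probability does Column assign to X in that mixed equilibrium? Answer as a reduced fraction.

Column's mix q on X must make Row indifferent between X and Y.
Row's payoff from X: 8q + 6(1−q). From Y: 4q + 9(1−q).
Set equal: 4q = 3(1−q) → q = 3/7.

3/7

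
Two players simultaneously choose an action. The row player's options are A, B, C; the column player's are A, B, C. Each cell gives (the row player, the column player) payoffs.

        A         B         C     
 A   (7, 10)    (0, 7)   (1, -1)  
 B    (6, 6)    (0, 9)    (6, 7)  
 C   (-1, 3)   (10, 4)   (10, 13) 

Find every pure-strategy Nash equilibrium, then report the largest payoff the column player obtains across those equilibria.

13

Both A is a pure NE (the row player: 7 ≥ 6; the column player: 10 ≥ 7). The column player gets 10.
Both C is a pure NE (the row player: 10 ≥ 6; the column player: 13 ≥ 4). The column player gets 13.
Every other cell has a profitable deviation for at least one player. Highest of {10, 13} is 13.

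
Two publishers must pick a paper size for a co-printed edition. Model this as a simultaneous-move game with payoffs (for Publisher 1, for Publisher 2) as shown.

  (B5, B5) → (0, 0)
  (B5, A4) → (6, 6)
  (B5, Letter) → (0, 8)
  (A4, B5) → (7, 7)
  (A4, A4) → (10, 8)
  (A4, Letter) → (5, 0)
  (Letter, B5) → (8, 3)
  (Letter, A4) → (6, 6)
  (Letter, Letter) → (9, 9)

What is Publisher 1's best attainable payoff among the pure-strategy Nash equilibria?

10

Both A4 is a pure NE (Publisher 1: 10 ≥ 6; Publisher 2: 8 ≥ 7). Publisher 1 gets 10.
Both Letter is a pure NE (Publisher 1: 9 ≥ 5; Publisher 2: 9 ≥ 6). Publisher 1 gets 9.
Every other cell has a profitable deviation for at least one player. Highest of {10, 9} is 10.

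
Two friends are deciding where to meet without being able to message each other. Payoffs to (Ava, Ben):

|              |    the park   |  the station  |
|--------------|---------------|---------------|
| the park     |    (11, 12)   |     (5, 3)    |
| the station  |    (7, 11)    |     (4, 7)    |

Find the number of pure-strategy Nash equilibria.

Both the park: Ava gets 11 (best alternative 7); Ben gets 12 (best alternative 3). Neither deviates — NE.
Both the station is not a NE: Ava would switch to the park (5 > 4).
No other cell survives both best-response checks, so there is 1 pure NE.

1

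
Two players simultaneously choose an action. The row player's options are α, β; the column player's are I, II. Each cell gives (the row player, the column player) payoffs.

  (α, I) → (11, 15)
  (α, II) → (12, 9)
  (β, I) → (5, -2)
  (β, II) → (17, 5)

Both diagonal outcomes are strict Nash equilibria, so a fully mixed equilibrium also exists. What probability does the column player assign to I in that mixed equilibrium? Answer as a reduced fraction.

5/11

The column player's mix q on I must make the row player indifferent between α and β.
The row player's payoff from α: 11q + 12(1−q). From β: 5q + 17(1−q).
Set equal: 6q = 5(1−q) → q = 5/11.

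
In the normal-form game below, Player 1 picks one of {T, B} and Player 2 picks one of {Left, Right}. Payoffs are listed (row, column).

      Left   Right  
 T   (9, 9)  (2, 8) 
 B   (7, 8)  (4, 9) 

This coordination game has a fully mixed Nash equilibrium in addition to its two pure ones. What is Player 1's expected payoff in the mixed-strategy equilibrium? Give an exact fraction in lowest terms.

Player 2 mixes with probability q on Left, chosen so Player 1 is indifferent: 9q + 2(1−q) = 7q + 4(1−q) gives q = 1/2.
Player 1's expected payoff (from either row, since indifferent) is 9·1/2 + 2·1/2 = 11/2.

11/2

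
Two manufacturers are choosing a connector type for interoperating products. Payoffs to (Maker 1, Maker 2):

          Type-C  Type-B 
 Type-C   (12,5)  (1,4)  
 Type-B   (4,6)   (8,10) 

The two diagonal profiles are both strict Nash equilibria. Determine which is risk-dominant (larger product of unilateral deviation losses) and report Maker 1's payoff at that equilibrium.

At both Type-C: Maker 1 loses 12 − 4 = 8 by deviating; Maker 2 loses 5 − 4 = 1. Product = 8·1 = 8.
At both Type-B: Maker 1 loses 8 − 1 = 7 by deviating; Maker 2 loses 10 − 6 = 4. Product = 7·4 = 28.
28 > 8, so both Type-B is risk-dominant. Maker 1's payoff there is 8.

8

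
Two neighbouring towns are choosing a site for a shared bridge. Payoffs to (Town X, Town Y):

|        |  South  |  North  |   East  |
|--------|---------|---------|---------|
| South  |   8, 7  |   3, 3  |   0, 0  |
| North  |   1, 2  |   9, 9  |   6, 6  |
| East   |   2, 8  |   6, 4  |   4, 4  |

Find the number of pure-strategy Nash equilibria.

Both South: Town X gets 8 (best alternative 2); Town Y gets 7 (best alternative 3). Neither deviates — NE.
Both North: Town X gets 9 (best alternative 6); Town Y gets 9 (best alternative 6). Neither deviates — NE.
Both East is not a NE: Town X would switch to North (6 > 4).
No other cell survives both best-response checks, so there are 2 pure NE.

2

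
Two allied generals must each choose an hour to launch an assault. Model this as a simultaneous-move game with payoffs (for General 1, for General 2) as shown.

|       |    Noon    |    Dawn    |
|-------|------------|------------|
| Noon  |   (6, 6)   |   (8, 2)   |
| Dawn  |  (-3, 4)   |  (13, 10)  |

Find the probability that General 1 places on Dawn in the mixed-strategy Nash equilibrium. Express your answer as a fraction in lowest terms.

2/5

General 1's mix p on Noon must make General 2 indifferent between Noon and Dawn.
General 2's payoff from Noon: 6p + 4(1−p). From Dawn: 2p + 10(1−p).
Set equal: 4p = 6(1−p) → p = 6/10 = 3/5.
Probability on Dawn is 1 − 3/5 = 2/5.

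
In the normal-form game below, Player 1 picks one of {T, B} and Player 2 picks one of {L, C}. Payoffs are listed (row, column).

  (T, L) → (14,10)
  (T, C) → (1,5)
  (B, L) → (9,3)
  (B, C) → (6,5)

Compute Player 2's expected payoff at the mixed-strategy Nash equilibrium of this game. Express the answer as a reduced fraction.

5

Player 1 mixes with probability p on T, chosen so Player 2 is indifferent: 10p + 3(1−p) = 5p + 5(1−p) gives p = 2/7.
Player 2's expected payoff is 10·2/7 + 3·5/7 = 5.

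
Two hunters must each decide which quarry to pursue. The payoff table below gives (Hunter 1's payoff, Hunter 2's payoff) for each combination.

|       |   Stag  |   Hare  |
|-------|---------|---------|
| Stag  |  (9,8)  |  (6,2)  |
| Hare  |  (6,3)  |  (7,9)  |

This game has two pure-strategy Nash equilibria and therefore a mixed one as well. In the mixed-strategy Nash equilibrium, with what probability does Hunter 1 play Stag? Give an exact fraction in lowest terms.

Hunter 1's mix p on Stag must make Hunter 2 indifferent between Stag and Hare.
Hunter 2's payoff from Stag: 8p + 3(1−p). From Hare: 2p + 9(1−p).
Set equal: 6p = 6(1−p) → p = 6/12 = 1/2.

1/2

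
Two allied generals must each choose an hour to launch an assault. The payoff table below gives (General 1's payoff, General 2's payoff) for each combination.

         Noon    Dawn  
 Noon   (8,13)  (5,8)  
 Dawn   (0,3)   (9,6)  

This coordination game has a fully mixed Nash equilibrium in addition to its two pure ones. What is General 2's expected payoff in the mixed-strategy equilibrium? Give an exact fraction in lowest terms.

27/4

General 1 mixes with probability p on Noon, chosen so General 2 is indifferent: 13p + 3(1−p) = 8p + 6(1−p) gives p = 3/8.
General 2's expected payoff is 13·3/8 + 3·5/8 = 27/4.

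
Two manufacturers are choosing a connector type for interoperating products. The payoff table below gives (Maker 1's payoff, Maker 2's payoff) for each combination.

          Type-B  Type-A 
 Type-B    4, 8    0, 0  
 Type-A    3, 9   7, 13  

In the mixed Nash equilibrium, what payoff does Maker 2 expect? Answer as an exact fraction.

26/3

Maker 1 mixes with probability p on Type-B, chosen so Maker 2 is indifferent: 8p + 9(1−p) = 0p + 13(1−p) gives p = 1/3.
Maker 2's expected payoff is 8·1/3 + 9·2/3 = 26/3.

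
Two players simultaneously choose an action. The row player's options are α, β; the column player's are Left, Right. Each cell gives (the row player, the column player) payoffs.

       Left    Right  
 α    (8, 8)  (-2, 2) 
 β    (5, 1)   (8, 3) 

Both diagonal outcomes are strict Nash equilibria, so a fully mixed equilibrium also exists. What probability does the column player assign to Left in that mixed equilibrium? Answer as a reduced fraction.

The column player's mix q on Left must make the row player indifferent between α and β.
The row player's payoff from α: 8q + (-2)(1−q). From β: 5q + 8(1−q).
Set equal: 3q = 10(1−q) → q = 10/13.

10/13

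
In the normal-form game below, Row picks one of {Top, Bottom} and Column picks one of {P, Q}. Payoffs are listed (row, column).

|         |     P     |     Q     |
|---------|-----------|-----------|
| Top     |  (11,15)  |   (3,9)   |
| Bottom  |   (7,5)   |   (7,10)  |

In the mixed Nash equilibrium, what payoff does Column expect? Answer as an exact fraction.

Row mixes with probability p on Top, chosen so Column is indifferent: 15p + 5(1−p) = 9p + 10(1−p) gives p = 5/11.
Column's expected payoff is 15·5/11 + 5·6/11 = 105/11.

105/11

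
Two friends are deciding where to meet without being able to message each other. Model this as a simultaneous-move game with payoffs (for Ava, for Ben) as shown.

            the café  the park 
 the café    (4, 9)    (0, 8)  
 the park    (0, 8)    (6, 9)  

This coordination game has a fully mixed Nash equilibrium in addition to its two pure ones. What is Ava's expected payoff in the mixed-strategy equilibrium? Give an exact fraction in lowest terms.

12/5

Ben mixes with probability q on the café, chosen so Ava is indifferent: 4q + 0(1−q) = 0q + 6(1−q) gives q = 3/5.
Ava's expected payoff (from either row, since indifferent) is 4·3/5 + 0·2/5 = 12/5.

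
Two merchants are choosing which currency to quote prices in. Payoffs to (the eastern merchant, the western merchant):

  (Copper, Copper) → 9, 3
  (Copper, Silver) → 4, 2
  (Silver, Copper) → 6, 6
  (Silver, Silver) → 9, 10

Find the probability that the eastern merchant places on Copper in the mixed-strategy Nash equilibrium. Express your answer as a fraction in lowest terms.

The eastern merchant's mix p on Copper must make the western merchant indifferent between Copper and Silver.
The western merchant's payoff from Copper: 3p + 6(1−p). From Silver: 2p + 10(1−p).
Set equal: 1p = 4(1−p) → p = 4/5.

4/5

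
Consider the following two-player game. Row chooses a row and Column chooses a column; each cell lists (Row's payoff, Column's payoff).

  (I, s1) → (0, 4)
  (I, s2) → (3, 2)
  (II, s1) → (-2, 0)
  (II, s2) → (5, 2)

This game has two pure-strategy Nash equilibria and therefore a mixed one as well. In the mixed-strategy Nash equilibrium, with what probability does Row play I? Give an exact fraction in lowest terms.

1/2

Row's mix p on I must make Column indifferent between s1 and s2.
Column's payoff from s1: 4p + 0(1−p). From s2: 2p + 2(1−p).
Set equal: 2p = 2(1−p) → p = 2/4 = 1/2.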